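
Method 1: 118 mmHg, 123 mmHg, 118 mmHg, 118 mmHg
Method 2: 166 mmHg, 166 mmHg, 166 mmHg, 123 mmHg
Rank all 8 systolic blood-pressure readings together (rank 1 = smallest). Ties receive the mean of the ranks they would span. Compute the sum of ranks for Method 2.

25.5

Sorted (ascending): 118, 118, 118, 123, 123, 166, 166, 166
The 3 values of 118 occupy positions 1–3 → average rank 2.
The 2 values of 123 occupy positions 4–5 → average rank (4+5)/2 = 4.5.
The 3 values of 166 occupy positions 6–8 → average rank 7.
Method 2 values → pooled ranks: 166→7, 166→7, 166→7, 123→4.5
Rank sum = 7 + 7 + 7 + 4.5 = 25.5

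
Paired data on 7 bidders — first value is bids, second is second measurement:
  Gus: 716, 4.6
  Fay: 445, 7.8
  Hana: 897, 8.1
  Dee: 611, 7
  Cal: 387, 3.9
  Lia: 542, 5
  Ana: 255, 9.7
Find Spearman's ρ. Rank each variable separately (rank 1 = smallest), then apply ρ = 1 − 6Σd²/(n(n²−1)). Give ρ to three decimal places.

Ranks of variable 1: 6, 3, 7, 5, 2, 4, 1
Ranks of variable 2: 2, 5, 6, 4, 1, 3, 7
d = r₁ − r₂: 4, -2, 1, 1, 1, 1, -6
d²: 16, 4, 1, 1, 1, 1, 36; Σd² = 60
ρ = 1 − 6·60/(7·48) = 1 − 360/336 = -0.071

-0.071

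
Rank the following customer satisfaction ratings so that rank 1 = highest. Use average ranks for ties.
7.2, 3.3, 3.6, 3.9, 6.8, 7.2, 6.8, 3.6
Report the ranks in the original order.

Sorted (descending): 7.2, 7.2, 6.8, 6.8, 3.9, 3.6, 3.6, 3.3
The 2 values of 7.2 occupy positions 1–2 → average rank (1+2)/2 = 1.5.
The 2 values of 6.8 occupy positions 3–4 → average rank (3+4)/2 = 3.5.
The 2 values of 3.6 occupy positions 6–7 → average rank (6+7)/2 = 6.5.

1.5, 8, 6.5, 5, 3.5, 1.5, 3.5, 6.5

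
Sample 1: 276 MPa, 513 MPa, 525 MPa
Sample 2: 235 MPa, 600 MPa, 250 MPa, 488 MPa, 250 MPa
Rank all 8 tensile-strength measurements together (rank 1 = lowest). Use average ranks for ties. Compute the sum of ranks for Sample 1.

17

Sorted (ascending): 235, 250, 250, 276, 488, 513, 525, 600
The 2 values of 250 occupy positions 2–3 → average rank (2+3)/2 = 2.5.
Sample 1 values → pooled ranks: 276→4, 513→6, 525→7
Rank sum = 4 + 6 + 7 = 17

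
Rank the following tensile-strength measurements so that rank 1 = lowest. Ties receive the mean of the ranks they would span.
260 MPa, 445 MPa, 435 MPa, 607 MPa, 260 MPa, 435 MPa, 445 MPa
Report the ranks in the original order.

Sorted (ascending): 260, 260, 435, 435, 445, 445, 607
The 2 values of 260 occupy positions 1–2 → average rank (1+2)/2 = 1.5.
The 2 values of 435 occupy positions 3–4 → average rank (3+4)/2 = 3.5.
The 2 values of 445 occupy positions 5–6 → average rank (5+6)/2 = 5.5.

1.5, 5.5, 3.5, 7, 1.5, 3.5, 5.5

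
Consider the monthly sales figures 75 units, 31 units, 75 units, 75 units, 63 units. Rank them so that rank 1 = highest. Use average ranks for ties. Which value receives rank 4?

63

Sorted (descending): 75, 75, 75, 63, 31
The 3 values of 75 occupy positions 1–3 → average rank 2.
Rank 4 → value 63.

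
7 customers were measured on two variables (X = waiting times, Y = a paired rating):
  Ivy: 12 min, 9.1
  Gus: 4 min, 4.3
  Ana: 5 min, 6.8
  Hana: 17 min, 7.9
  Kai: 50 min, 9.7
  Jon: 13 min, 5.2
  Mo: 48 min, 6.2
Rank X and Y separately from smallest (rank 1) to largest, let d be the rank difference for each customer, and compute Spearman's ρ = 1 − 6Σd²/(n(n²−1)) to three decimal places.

Ranks of variable 1: 3, 1, 2, 5, 7, 4, 6
Ranks of variable 2: 6, 1, 4, 5, 7, 2, 3
d = r₁ − r₂: -3, 0, -2, 0, 0, 2, 3
d²: 9, 0, 4, 0, 0, 4, 9; Σd² = 26
ρ = 1 − 6·26/(7·48) = 1 − 156/336 = 0.536

0.536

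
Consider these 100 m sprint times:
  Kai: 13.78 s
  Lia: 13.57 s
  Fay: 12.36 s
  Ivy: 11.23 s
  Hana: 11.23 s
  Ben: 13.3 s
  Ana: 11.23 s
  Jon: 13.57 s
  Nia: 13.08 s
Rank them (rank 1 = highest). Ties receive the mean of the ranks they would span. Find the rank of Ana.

8

Sorted (descending): 13.78, 13.57, 13.57, 13.3, 13.08, 12.36, 11.23, 11.23, 11.23
The 2 values of 13.57 occupy positions 2–3 → average rank (2+3)/2 = 2.5.
The 3 values of 11.23 occupy positions 7–9 → average rank 8.
Ana has value 11.23 s → rank 8.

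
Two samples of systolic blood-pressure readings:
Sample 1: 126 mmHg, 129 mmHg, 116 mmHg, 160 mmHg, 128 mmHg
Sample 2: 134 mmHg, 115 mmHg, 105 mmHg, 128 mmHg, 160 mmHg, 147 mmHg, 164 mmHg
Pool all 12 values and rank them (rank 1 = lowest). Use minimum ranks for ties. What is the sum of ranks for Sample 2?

47

Sorted (ascending): 105, 115, 116, 126, 128, 128, 129, 134, 147, 160, 160, 164
The 2 values of 128 occupy positions 5–6 → each gets rank 5.
The 2 values of 160 occupy positions 10–11 → each gets rank 10.
Sample 2 values → pooled ranks: 134→8, 115→2, 105→1, 128→5, 160→10, 147→9, 164→12
Rank sum = 8 + 2 + 1 + 5 + 10 + 9 + 12 = 47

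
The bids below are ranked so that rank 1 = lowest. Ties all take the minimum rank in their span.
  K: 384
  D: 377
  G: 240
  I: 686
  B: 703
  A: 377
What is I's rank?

Sorted (ascending): 240, 377, 377, 384, 686, 703
The 2 values of 377 occupy positions 2–3 → each gets rank 2.
I has value 686 → rank 5.

5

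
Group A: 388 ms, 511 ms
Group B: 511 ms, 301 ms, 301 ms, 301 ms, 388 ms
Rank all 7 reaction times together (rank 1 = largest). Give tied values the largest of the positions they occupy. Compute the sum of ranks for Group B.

27

Sorted (descending): 511, 511, 388, 388, 301, 301, 301
The 2 values of 511 occupy positions 1–2 → each gets rank 2.
The 2 values of 388 occupy positions 3–4 → each gets rank 4.
The 3 values of 301 occupy positions 5–7 → each gets rank 7.
Group B values → pooled ranks: 511→2, 301→7, 301→7, 301→7, 388→4
Rank sum = 2 + 7 + 7 + 7 + 4 = 27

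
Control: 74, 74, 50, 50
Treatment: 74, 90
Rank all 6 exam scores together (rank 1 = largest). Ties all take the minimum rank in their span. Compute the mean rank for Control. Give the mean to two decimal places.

3.50

Sorted (descending): 90, 74, 74, 74, 50, 50
The 3 values of 74 occupy positions 2–4 → each gets rank 2.
The 2 values of 50 occupy positions 5–6 → each gets rank 5.
Control values → pooled ranks: 74→2, 74→2, 50→5, 50→5
Mean rank = (2 + 2 + 5 + 5) / 4 = 3.50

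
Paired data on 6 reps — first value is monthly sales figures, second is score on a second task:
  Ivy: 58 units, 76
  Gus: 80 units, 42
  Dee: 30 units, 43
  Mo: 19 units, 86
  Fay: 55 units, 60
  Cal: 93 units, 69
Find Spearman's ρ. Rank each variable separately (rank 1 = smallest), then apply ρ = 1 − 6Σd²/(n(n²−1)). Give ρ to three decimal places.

Ranks of variable 1: 4, 5, 2, 1, 3, 6
Ranks of variable 2: 5, 1, 2, 6, 3, 4
d = r₁ − r₂: -1, 4, 0, -5, 0, 2
d²: 1, 16, 0, 25, 0, 4; Σd² = 46
ρ = 1 − 6·46/(6·35) = 1 − 276/210 = -0.314

-0.314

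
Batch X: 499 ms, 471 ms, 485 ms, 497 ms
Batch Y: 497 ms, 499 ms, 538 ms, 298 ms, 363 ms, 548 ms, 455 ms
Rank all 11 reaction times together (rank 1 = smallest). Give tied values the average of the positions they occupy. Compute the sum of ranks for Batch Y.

Sorted (ascending): 298, 363, 455, 471, 485, 497, 497, 499, 499, 538, 548
The 2 values of 497 occupy positions 6–7 → average rank (6+7)/2 = 6.5.
The 2 values of 499 occupy positions 8–9 → average rank (8+9)/2 = 8.5.
Batch Y values → pooled ranks: 497→6.5, 499→8.5, 538→10, 298→1, 363→2, 548→11, 455→3
Rank sum = 6.5 + 8.5 + 10 + 1 + 2 + 11 + 3 = 42

42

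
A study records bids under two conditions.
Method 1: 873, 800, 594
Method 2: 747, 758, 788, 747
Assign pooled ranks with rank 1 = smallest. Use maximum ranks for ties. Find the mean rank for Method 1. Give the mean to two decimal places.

4.67

Sorted (ascending): 594, 747, 747, 758, 788, 800, 873
The 2 values of 747 occupy positions 2–3 → each gets rank 3.
Method 1 values → pooled ranks: 873→7, 800→6, 594→1
Mean rank = (7 + 6 + 1) / 3 = 4.67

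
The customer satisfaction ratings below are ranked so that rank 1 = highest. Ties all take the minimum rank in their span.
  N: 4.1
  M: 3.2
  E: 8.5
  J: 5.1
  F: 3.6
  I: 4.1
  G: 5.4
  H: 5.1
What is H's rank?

Sorted (descending): 8.5, 5.4, 5.1, 5.1, 4.1, 4.1, 3.6, 3.2
The 2 values of 5.1 occupy positions 3–4 → each gets rank 3.
The 2 values of 4.1 occupy positions 5–6 → each gets rank 5.
H has value 5.1 → rank 3.

3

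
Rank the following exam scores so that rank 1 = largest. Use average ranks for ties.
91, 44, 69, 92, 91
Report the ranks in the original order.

2.5, 5, 4, 1, 2.5

Sorted (descending): 92, 91, 91, 69, 44
The 2 values of 91 occupy positions 2–3 → average rank (2+3)/2 = 2.5.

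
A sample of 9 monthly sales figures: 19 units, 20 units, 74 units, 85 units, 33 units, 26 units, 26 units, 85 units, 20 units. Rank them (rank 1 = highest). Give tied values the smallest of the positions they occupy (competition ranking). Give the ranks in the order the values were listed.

Sorted (descending): 85, 85, 74, 33, 26, 26, 20, 20, 19
The 2 values of 85 occupy positions 1–2 → each gets rank 1.
The 2 values of 26 occupy positions 5–6 → each gets rank 5.
The 2 values of 20 occupy positions 7–8 → each gets rank 7.

9, 7, 3, 1, 4, 5, 5, 1, 7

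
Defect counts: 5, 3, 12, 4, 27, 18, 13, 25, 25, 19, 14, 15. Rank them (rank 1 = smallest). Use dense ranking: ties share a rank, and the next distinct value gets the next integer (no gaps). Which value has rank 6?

Sorted (ascending): 3, 4, 5, 12, 13, 14, 15, 18, 19, 25, 25, 27
The 2 values of 25 share dense rank 10.
Remaining distinct values take the next consecutive integers.
Rank 6 → value 14.

14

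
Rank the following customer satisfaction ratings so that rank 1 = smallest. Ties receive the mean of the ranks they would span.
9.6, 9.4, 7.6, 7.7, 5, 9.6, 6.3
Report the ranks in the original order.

6.5, 5, 3, 4, 1, 6.5, 2

Sorted (ascending): 5, 6.3, 7.6, 7.7, 9.4, 9.6, 9.6
The 2 values of 9.6 occupy positions 6–7 → average rank (6+7)/2 = 6.5.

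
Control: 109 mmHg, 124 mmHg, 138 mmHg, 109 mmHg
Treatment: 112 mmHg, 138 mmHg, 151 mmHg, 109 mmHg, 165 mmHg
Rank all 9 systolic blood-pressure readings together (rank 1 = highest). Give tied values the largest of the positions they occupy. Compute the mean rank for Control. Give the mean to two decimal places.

Sorted (descending): 165, 151, 138, 138, 124, 112, 109, 109, 109
The 2 values of 138 occupy positions 3–4 → each gets rank 4.
The 3 values of 109 occupy positions 7–9 → each gets rank 9.
Control values → pooled ranks: 109→9, 124→5, 138→4, 109→9
Mean rank = (9 + 5 + 4 + 9) / 4 = 6.75

6.75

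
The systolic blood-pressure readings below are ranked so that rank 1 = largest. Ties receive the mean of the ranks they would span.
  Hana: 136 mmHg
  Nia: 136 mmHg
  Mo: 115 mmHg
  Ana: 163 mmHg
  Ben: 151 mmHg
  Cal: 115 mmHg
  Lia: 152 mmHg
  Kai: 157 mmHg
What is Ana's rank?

1

Sorted (descending): 163, 157, 152, 151, 136, 136, 115, 115
The 2 values of 136 occupy positions 5–6 → average rank (5+6)/2 = 5.5.
The 2 values of 115 occupy positions 7–8 → average rank (7+8)/2 = 7.5.
Ana has value 163 mmHg → rank 1.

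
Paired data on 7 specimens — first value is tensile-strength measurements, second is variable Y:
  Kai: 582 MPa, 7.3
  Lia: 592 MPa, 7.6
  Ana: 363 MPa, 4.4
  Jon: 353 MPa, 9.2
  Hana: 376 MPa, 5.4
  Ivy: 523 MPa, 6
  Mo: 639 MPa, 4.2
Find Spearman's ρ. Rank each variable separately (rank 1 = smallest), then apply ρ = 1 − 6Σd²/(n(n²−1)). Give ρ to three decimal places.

Ranks of variable 1: 5, 6, 2, 1, 3, 4, 7
Ranks of variable 2: 5, 6, 2, 7, 3, 4, 1
d = r₁ − r₂: 0, 0, 0, -6, 0, 0, 6
d²: 0, 0, 0, 36, 0, 0, 36; Σd² = 72
ρ = 1 − 6·72/(7·48) = 1 − 432/336 = -0.286

-0.286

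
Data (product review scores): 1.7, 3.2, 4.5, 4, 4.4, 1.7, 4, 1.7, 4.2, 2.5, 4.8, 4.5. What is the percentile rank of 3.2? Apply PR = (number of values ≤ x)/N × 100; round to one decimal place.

41.7

N = 12.
Strictly below 3.2: 4. Equal to 3.2: 1.
PR = 5/12 × 100 = 41.7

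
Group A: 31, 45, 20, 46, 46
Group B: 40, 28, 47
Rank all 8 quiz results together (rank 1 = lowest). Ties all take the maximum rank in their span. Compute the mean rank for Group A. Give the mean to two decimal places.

Sorted (ascending): 20, 28, 31, 40, 45, 46, 46, 47
The 2 values of 46 occupy positions 6–7 → each gets rank 7.
Group A values → pooled ranks: 31→3, 45→5, 20→1, 46→7, 46→7
Mean rank = (3 + 5 + 1 + 7 + 7) / 5 = 4.60

4.60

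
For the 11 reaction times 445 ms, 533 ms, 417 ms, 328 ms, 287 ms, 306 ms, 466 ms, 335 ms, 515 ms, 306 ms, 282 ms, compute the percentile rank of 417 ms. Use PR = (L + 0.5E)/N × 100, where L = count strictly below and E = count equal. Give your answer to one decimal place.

59.1

N = 11.
Strictly below 417: 6. Equal to 417: 1.
PR = (6 + 0.5·1)/11 × 100 = 59.1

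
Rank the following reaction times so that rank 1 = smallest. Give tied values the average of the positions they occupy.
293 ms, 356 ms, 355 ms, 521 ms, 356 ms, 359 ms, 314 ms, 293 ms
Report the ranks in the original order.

1.5, 5.5, 4, 8, 5.5, 7, 3, 1.5

Sorted (ascending): 293, 293, 314, 355, 356, 356, 359, 521
The 2 values of 293 occupy positions 1–2 → average rank (1+2)/2 = 1.5.
The 2 values of 356 occupy positions 5–6 → average rank (5+6)/2 = 5.5.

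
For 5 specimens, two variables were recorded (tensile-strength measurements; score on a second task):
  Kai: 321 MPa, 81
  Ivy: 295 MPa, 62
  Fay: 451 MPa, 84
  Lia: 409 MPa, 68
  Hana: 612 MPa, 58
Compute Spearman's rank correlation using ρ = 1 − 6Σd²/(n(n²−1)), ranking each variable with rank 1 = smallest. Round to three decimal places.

Ranks of variable 1: 2, 1, 4, 3, 5
Ranks of variable 2: 4, 2, 5, 3, 1
d = r₁ − r₂: -2, -1, -1, 0, 4
d²: 4, 1, 1, 0, 16; Σd² = 22
ρ = 1 − 6·22/(5·24) = 1 − 132/120 = -0.100

-0.100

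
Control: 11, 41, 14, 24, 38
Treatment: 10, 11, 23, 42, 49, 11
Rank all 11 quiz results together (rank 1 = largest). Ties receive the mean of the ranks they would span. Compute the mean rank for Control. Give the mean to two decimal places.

5.60

Sorted (descending): 49, 42, 41, 38, 24, 23, 14, 11, 11, 11, 10
The 3 values of 11 occupy positions 8–10 → average rank 9.
Control values → pooled ranks: 11→9, 41→3, 14→7, 24→5, 38→4
Mean rank = (9 + 3 + 7 + 5 + 4) / 5 = 5.60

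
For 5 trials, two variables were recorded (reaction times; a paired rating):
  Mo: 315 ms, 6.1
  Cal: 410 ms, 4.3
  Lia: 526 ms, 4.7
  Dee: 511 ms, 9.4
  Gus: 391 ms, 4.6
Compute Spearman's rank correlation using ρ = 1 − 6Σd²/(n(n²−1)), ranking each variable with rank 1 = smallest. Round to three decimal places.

Ranks of variable 1: 1, 3, 5, 4, 2
Ranks of variable 2: 4, 1, 3, 5, 2
d = r₁ − r₂: -3, 2, 2, -1, 0
d²: 9, 4, 4, 1, 0; Σd² = 18
ρ = 1 − 6·18/(5·24) = 1 − 108/120 = 0.100

0.100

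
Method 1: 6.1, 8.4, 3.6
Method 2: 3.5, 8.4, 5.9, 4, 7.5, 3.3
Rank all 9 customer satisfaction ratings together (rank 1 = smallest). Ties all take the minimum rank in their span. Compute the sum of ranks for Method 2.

27

Sorted (ascending): 3.3, 3.5, 3.6, 4, 5.9, 6.1, 7.5, 8.4, 8.4
The 2 values of 8.4 occupy positions 8–9 → each gets rank 8.
Method 2 values → pooled ranks: 3.5→2, 8.4→8, 5.9→5, 4→4, 7.5→7, 3.3→1
Rank sum = 2 + 8 + 5 + 4 + 7 + 1 = 27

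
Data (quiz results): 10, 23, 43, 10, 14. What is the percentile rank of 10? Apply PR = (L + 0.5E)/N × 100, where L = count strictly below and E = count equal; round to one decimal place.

20.0

N = 5.
Strictly below 10: 0. Equal to 10: 2.
PR = (0 + 0.5·2)/5 × 100 = 20.0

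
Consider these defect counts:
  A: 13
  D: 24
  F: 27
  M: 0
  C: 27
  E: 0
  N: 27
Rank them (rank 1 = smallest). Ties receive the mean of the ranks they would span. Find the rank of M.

Sorted (ascending): 0, 0, 13, 24, 27, 27, 27
The 2 values of 0 occupy positions 1–2 → average rank (1+2)/2 = 1.5.
The 3 values of 27 occupy positions 5–7 → average rank 6.
M has value 0 → rank 1.5.

1.5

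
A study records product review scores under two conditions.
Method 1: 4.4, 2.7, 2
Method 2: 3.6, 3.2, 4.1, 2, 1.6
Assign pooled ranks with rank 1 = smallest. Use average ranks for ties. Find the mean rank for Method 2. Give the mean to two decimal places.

4.30

Sorted (ascending): 1.6, 2, 2, 2.7, 3.2, 3.6, 4.1, 4.4
The 2 values of 2 occupy positions 2–3 → average rank (2+3)/2 = 2.5.
Method 2 values → pooled ranks: 3.6→6, 3.2→5, 4.1→7, 2→2.5, 1.6→1
Mean rank = (6 + 5 + 7 + 2.5 + 1) / 5 = 4.30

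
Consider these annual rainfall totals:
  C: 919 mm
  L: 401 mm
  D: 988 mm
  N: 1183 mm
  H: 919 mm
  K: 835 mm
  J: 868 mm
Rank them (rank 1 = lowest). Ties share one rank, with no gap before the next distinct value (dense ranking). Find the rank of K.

Sorted (ascending): 401, 835, 868, 919, 919, 988, 1183
The 2 values of 919 share dense rank 4.
Remaining distinct values take the next consecutive integers.
K has value 835 mm → rank 2.

2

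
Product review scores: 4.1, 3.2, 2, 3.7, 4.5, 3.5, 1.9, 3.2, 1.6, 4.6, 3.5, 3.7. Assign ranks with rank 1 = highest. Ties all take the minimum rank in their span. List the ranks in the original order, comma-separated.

3, 8, 10, 4, 2, 6, 11, 8, 12, 1, 6, 4

Sorted (descending): 4.6, 4.5, 4.1, 3.7, 3.7, 3.5, 3.5, 3.2, 3.2, 2, 1.9, 1.6
The 2 values of 3.7 occupy positions 4–5 → each gets rank 4.
The 2 values of 3.5 occupy positions 6–7 → each gets rank 6.
The 2 values of 3.2 occupy positions 8–9 → each gets rank 8.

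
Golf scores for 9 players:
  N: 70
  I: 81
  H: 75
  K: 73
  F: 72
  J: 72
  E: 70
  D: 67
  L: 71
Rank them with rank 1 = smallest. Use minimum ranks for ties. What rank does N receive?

Sorted (ascending): 67, 70, 70, 71, 72, 72, 73, 75, 81
The 2 values of 70 occupy positions 2–3 → each gets rank 2.
The 2 values of 72 occupy positions 5–6 → each gets rank 5.
N has value 70 → rank 2.

2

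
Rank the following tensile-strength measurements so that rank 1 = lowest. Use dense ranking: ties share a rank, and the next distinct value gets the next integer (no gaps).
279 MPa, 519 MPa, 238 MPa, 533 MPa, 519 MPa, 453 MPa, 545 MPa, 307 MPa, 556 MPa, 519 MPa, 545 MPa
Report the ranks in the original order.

2, 5, 1, 6, 5, 4, 7, 3, 8, 5, 7

Sorted (ascending): 238, 279, 307, 453, 519, 519, 519, 533, 545, 545, 556
The 3 values of 519 share dense rank 5.
The 2 values of 545 share dense rank 7.
Remaining distinct values take the next consecutive integers.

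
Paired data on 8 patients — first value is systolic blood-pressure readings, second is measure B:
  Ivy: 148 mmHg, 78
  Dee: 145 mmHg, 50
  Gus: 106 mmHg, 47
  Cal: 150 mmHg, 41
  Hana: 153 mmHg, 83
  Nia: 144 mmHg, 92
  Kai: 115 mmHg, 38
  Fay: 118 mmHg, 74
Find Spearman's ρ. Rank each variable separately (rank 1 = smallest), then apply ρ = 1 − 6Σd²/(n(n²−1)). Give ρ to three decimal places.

Ranks of variable 1: 6, 5, 1, 7, 8, 4, 2, 3
Ranks of variable 2: 6, 4, 3, 2, 7, 8, 1, 5
d = r₁ − r₂: 0, 1, -2, 5, 1, -4, 1, -2
d²: 0, 1, 4, 25, 1, 16, 1, 4; Σd² = 52
ρ = 1 − 6·52/(8·63) = 1 − 312/504 = 0.381

0.381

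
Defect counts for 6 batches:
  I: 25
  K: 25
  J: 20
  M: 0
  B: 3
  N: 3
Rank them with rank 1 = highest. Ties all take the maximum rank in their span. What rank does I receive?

Sorted (descending): 25, 25, 20, 3, 3, 0
The 2 values of 25 occupy positions 1–2 → each gets rank 2.
The 2 values of 3 occupy positions 4–5 → each gets rank 5.
I has value 25 → rank 2.

2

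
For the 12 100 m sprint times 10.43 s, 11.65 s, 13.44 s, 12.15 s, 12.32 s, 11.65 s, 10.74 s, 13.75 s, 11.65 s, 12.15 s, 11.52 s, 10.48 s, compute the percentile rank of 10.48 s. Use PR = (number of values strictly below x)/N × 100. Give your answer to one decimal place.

8.3

N = 12.
Strictly below 10.48: 1. Equal to 10.48: 1.
PR = 1/12 × 100 = 8.3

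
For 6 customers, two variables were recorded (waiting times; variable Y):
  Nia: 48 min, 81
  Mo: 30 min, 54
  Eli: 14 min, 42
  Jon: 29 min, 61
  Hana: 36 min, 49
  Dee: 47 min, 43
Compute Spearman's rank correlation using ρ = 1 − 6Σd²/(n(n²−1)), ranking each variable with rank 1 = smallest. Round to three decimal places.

0.429

Ranks of variable 1: 6, 3, 1, 2, 4, 5
Ranks of variable 2: 6, 4, 1, 5, 3, 2
d = r₁ − r₂: 0, -1, 0, -3, 1, 3
d²: 0, 1, 0, 9, 1, 9; Σd² = 20
ρ = 1 − 6·20/(6·35) = 1 − 120/210 = 0.429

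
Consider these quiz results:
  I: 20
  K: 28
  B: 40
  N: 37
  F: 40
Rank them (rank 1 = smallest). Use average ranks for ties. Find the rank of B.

4.5

Sorted (ascending): 20, 28, 37, 40, 40
The 2 values of 40 occupy positions 4–5 → average rank (4+5)/2 = 4.5.
B has value 40 → rank 4.5.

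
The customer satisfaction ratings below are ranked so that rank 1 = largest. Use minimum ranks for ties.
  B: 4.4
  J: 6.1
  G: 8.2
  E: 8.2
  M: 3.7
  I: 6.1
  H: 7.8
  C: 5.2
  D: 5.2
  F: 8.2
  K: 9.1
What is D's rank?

8

Sorted (descending): 9.1, 8.2, 8.2, 8.2, 7.8, 6.1, 6.1, 5.2, 5.2, 4.4, 3.7
The 3 values of 8.2 occupy positions 2–4 → each gets rank 2.
The 2 values of 6.1 occupy positions 6–7 → each gets rank 6.
The 2 values of 5.2 occupy positions 8–9 → each gets rank 8.
D has value 5.2 → rank 8.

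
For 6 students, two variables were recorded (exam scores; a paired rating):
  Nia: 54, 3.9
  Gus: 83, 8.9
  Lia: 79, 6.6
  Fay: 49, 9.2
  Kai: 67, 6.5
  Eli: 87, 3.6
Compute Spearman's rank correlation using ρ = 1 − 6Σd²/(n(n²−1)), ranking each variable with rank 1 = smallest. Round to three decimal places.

-0.429

Ranks of variable 1: 2, 5, 4, 1, 3, 6
Ranks of variable 2: 2, 5, 4, 6, 3, 1
d = r₁ − r₂: 0, 0, 0, -5, 0, 5
d²: 0, 0, 0, 25, 0, 25; Σd² = 50
ρ = 1 − 6·50/(6·35) = 1 − 300/210 = -0.429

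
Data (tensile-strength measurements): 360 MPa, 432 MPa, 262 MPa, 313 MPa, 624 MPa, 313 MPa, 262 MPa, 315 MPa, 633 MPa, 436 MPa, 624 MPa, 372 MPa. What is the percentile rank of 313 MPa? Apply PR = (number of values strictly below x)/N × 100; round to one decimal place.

16.7

N = 12.
Strictly below 313: 2. Equal to 313: 2.
PR = 2/12 × 100 = 16.7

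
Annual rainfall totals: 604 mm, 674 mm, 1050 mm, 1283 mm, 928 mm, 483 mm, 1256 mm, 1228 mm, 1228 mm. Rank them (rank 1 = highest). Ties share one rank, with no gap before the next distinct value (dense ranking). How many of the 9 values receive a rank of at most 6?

Sorted (descending): 1283, 1256, 1228, 1228, 1050, 928, 674, 604, 483
The 2 values of 1228 share dense rank 3.
Remaining distinct values take the next consecutive integers.
Ranks ≤ 6: {1, 2, 3, 3, 4, 5, 6} → 7 values.

7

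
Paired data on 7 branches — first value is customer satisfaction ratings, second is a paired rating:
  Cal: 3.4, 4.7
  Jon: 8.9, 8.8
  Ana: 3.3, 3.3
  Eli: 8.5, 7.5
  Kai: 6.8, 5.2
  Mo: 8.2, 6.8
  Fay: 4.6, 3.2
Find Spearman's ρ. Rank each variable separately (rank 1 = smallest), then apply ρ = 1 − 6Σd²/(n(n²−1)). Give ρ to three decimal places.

0.893

Ranks of variable 1: 2, 7, 1, 6, 4, 5, 3
Ranks of variable 2: 3, 7, 2, 6, 4, 5, 1
d = r₁ − r₂: -1, 0, -1, 0, 0, 0, 2
d²: 1, 0, 1, 0, 0, 0, 4; Σd² = 6
ρ = 1 − 6·6/(7·48) = 1 − 36/336 = 0.893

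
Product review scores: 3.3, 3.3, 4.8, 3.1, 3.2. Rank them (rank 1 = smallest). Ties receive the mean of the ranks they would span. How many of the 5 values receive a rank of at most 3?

2

Sorted (ascending): 3.1, 3.2, 3.3, 3.3, 4.8
The 2 values of 3.3 occupy positions 3–4 → average rank (3+4)/2 = 3.5.
Ranks ≤ 3: {1, 2} → 2 values.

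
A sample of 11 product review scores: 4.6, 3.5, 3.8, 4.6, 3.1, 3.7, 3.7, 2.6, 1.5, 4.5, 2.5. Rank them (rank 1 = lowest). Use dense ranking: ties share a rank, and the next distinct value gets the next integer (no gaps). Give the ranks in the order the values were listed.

Sorted (ascending): 1.5, 2.5, 2.6, 3.1, 3.5, 3.7, 3.7, 3.8, 4.5, 4.6, 4.6
The 2 values of 3.7 share dense rank 6.
The 2 values of 4.6 share dense rank 9.
Remaining distinct values take the next consecutive integers.

9, 5, 7, 9, 4, 6, 6, 3, 1, 8, 2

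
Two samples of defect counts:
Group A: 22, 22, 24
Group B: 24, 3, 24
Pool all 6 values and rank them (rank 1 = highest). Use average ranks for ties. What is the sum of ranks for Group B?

Sorted (descending): 24, 24, 24, 22, 22, 3
The 3 values of 24 occupy positions 1–3 → average rank 2.
The 2 values of 22 occupy positions 4–5 → average rank (4+5)/2 = 4.5.
Group B values → pooled ranks: 24→2, 3→6, 24→2
Rank sum = 2 + 6 + 2 = 10

10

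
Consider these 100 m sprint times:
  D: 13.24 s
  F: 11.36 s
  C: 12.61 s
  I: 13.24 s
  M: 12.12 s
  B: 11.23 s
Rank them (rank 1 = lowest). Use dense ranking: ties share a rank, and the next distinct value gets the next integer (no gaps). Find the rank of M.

Sorted (ascending): 11.23, 11.36, 12.12, 12.61, 13.24, 13.24
The 2 values of 13.24 share dense rank 5.
Remaining distinct values take the next consecutive integers.
M has value 12.12 s → rank 3.

3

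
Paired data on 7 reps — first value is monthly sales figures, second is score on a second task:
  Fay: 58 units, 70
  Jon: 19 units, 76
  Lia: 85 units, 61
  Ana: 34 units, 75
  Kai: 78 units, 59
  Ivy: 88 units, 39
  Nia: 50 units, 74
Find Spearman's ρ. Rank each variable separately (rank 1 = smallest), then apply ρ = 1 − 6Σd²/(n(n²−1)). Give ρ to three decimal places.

-0.964

Ranks of variable 1: 4, 1, 6, 2, 5, 7, 3
Ranks of variable 2: 4, 7, 3, 6, 2, 1, 5
d = r₁ − r₂: 0, -6, 3, -4, 3, 6, -2
d²: 0, 36, 9, 16, 9, 36, 4; Σd² = 110
ρ = 1 − 6·110/(7·48) = 1 − 660/336 = -0.964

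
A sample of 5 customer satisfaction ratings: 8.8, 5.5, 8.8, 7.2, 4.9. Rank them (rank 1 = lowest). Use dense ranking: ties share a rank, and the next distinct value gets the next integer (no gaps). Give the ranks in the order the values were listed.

4, 2, 4, 3, 1

Sorted (ascending): 4.9, 5.5, 7.2, 8.8, 8.8
The 2 values of 8.8 share dense rank 4.
Remaining distinct values take the next consecutive integers.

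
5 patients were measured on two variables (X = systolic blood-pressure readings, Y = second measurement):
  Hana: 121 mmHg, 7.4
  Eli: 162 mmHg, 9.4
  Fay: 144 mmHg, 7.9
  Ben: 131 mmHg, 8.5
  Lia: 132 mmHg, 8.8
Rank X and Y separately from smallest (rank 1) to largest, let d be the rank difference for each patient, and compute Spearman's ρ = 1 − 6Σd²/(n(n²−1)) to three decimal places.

Ranks of variable 1: 1, 5, 4, 2, 3
Ranks of variable 2: 1, 5, 2, 3, 4
d = r₁ − r₂: 0, 0, 2, -1, -1
d²: 0, 0, 4, 1, 1; Σd² = 6
ρ = 1 − 6·6/(5·24) = 1 − 36/120 = 0.700

0.700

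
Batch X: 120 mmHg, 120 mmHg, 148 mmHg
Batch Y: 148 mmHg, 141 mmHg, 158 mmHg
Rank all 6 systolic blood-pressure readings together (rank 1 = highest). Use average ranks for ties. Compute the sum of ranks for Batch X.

13.5

Sorted (descending): 158, 148, 148, 141, 120, 120
The 2 values of 148 occupy positions 2–3 → average rank (2+3)/2 = 2.5.
The 2 values of 120 occupy positions 5–6 → average rank (5+6)/2 = 5.5.
Batch X values → pooled ranks: 120→5.5, 120→5.5, 148→2.5
Rank sum = 5.5 + 5.5 + 2.5 = 13.5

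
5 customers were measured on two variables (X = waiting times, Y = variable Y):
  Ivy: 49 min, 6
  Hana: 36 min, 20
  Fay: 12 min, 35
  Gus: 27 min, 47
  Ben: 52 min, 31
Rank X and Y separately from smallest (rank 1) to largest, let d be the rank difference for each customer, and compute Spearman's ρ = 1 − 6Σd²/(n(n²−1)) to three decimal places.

Ranks of variable 1: 4, 3, 1, 2, 5
Ranks of variable 2: 1, 2, 4, 5, 3
d = r₁ − r₂: 3, 1, -3, -3, 2
d²: 9, 1, 9, 9, 4; Σd² = 32
ρ = 1 − 6·32/(5·24) = 1 − 192/120 = -0.600

-0.600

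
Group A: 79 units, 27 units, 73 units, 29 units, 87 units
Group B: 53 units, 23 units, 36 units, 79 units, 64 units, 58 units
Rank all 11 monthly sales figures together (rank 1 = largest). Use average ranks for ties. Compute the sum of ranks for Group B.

39.5

Sorted (descending): 87, 79, 79, 73, 64, 58, 53, 36, 29, 27, 23
The 2 values of 79 occupy positions 2–3 → average rank (2+3)/2 = 2.5.
Group B values → pooled ranks: 53→7, 23→11, 36→8, 79→2.5, 64→5, 58→6
Rank sum = 7 + 11 + 8 + 2.5 + 5 + 6 = 39.5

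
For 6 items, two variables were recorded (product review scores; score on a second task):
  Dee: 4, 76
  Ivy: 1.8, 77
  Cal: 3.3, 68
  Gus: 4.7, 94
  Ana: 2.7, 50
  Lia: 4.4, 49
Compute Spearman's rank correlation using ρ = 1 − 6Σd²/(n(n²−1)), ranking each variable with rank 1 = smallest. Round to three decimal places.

0.086

Ranks of variable 1: 4, 1, 3, 6, 2, 5
Ranks of variable 2: 4, 5, 3, 6, 2, 1
d = r₁ − r₂: 0, -4, 0, 0, 0, 4
d²: 0, 16, 0, 0, 0, 16; Σd² = 32
ρ = 1 − 6·32/(6·35) = 1 − 192/210 = 0.086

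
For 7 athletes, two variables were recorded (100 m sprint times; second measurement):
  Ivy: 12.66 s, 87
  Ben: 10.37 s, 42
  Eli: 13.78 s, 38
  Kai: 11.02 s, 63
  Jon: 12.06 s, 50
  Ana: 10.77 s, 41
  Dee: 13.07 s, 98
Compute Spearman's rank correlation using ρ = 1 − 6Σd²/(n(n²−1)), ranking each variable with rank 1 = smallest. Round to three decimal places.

Ranks of variable 1: 5, 1, 7, 3, 4, 2, 6
Ranks of variable 2: 6, 3, 1, 5, 4, 2, 7
d = r₁ − r₂: -1, -2, 6, -2, 0, 0, -1
d²: 1, 4, 36, 4, 0, 0, 1; Σd² = 46
ρ = 1 − 6·46/(7·48) = 1 − 276/336 = 0.179

0.179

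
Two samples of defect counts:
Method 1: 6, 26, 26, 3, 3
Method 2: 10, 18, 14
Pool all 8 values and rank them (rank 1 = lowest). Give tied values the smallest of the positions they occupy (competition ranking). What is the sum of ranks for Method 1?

Sorted (ascending): 3, 3, 6, 10, 14, 18, 26, 26
The 2 values of 3 occupy positions 1–2 → each gets rank 1.
The 2 values of 26 occupy positions 7–8 → each gets rank 7.
Method 1 values → pooled ranks: 6→3, 26→7, 26→7, 3→1, 3→1
Rank sum = 3 + 7 + 7 + 1 + 1 = 19

19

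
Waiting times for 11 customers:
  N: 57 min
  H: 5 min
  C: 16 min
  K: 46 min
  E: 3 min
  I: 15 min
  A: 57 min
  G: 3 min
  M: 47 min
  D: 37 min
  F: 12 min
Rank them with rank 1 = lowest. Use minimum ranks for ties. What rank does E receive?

Sorted (ascending): 3, 3, 5, 12, 15, 16, 37, 46, 47, 57, 57
The 2 values of 3 occupy positions 1–2 → each gets rank 1.
The 2 values of 57 occupy positions 10–11 → each gets rank 10.
E has value 3 min → rank 1.

1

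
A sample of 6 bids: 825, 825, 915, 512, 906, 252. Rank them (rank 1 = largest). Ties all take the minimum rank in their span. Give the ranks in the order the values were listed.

3, 3, 1, 5, 2, 6

Sorted (descending): 915, 906, 825, 825, 512, 252
The 2 values of 825 occupy positions 3–4 → each gets rank 3.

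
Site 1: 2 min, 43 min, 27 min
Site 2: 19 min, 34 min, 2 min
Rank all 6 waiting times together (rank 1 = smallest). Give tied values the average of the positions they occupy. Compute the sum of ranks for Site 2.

9.5

Sorted (ascending): 2, 2, 19, 27, 34, 43
The 2 values of 2 occupy positions 1–2 → average rank (1+2)/2 = 1.5.
Site 2 values → pooled ranks: 19→3, 34→5, 2→1.5
Rank sum = 3 + 5 + 1.5 = 9.5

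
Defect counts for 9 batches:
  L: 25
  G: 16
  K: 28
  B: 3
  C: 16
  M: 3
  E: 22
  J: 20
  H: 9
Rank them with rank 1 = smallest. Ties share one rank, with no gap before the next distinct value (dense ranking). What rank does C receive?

Sorted (ascending): 3, 3, 9, 16, 16, 20, 22, 25, 28
The 2 values of 3 share dense rank 1.
The 2 values of 16 share dense rank 3.
Remaining distinct values take the next consecutive integers.
C has value 16 → rank 3.

3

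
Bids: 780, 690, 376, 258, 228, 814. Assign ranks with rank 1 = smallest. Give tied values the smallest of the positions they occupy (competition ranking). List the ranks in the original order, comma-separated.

Sorted (ascending): 228, 258, 376, 690, 780, 814
No ties — each value takes its position as its rank.

5, 4, 3, 2, 1, 6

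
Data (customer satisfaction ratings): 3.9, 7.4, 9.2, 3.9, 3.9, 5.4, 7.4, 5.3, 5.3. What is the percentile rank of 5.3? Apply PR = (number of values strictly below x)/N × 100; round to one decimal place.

33.3

N = 9.
Strictly below 5.3: 3. Equal to 5.3: 2.
PR = 3/9 × 100 = 33.3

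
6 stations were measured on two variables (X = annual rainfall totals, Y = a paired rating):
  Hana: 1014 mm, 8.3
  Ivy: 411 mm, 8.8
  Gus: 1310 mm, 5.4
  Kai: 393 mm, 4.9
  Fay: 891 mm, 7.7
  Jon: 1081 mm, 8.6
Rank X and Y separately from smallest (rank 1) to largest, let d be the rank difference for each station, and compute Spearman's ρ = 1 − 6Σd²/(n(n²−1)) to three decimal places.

Ranks of variable 1: 4, 2, 6, 1, 3, 5
Ranks of variable 2: 4, 6, 2, 1, 3, 5
d = r₁ − r₂: 0, -4, 4, 0, 0, 0
d²: 0, 16, 16, 0, 0, 0; Σd² = 32
ρ = 1 − 6·32/(6·35) = 1 − 192/210 = 0.086

0.086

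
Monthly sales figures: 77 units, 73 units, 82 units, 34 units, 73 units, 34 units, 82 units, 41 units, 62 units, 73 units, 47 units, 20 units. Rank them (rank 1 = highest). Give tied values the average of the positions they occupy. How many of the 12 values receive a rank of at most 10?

9

Sorted (descending): 82, 82, 77, 73, 73, 73, 62, 47, 41, 34, 34, 20
The 2 values of 82 occupy positions 1–2 → average rank (1+2)/2 = 1.5.
The 3 values of 73 occupy positions 4–6 → average rank 5.
The 2 values of 34 occupy positions 10–11 → average rank (10+11)/2 = 10.5.
Ranks ≤ 10: {1.5, 1.5, 3, 5, 5, 5, 7, 8, 9} → 9 values.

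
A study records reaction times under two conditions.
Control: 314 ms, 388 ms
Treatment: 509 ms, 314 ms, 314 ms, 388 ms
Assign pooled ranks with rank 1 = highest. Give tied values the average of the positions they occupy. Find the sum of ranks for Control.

Sorted (descending): 509, 388, 388, 314, 314, 314
The 2 values of 388 occupy positions 2–3 → average rank (2+3)/2 = 2.5.
The 3 values of 314 occupy positions 4–6 → average rank 5.
Control values → pooled ranks: 314→5, 388→2.5
Rank sum = 5 + 2.5 = 7.5

7.5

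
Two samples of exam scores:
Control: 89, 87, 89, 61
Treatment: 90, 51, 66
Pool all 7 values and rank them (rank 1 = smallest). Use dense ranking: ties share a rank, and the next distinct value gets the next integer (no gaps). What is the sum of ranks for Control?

Sorted (ascending): 51, 61, 66, 87, 89, 89, 90
The 2 values of 89 share dense rank 5.
Remaining distinct values take the next consecutive integers.
Control values → pooled ranks: 89→5, 87→4, 89→5, 61→2
Rank sum = 5 + 4 + 5 + 2 = 16

16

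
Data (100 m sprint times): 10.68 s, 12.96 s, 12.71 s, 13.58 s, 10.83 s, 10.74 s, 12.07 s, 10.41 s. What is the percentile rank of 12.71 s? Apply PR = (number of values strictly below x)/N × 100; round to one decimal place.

N = 8.
Strictly below 12.71: 5. Equal to 12.71: 1.
PR = 5/8 × 100 = 62.5

62.5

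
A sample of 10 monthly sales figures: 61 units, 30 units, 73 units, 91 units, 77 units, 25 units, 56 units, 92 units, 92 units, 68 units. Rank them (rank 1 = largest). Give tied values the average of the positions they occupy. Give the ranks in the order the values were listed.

7, 9, 5, 3, 4, 10, 8, 1.5, 1.5, 6

Sorted (descending): 92, 92, 91, 77, 73, 68, 61, 56, 30, 25
The 2 values of 92 occupy positions 1–2 → average rank (1+2)/2 = 1.5.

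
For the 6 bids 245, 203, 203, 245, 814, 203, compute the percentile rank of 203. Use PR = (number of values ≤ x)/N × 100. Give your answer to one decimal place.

50.0

N = 6.
Strictly below 203: 0. Equal to 203: 3.
PR = 3/6 × 100 = 50.0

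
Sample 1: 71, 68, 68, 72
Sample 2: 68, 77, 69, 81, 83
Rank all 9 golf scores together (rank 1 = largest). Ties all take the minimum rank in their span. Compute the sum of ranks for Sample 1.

23

Sorted (descending): 83, 81, 77, 72, 71, 69, 68, 68, 68
The 3 values of 68 occupy positions 7–9 → each gets rank 7.
Sample 1 values → pooled ranks: 71→5, 68→7, 68→7, 72→4
Rank sum = 5 + 7 + 7 + 4 = 23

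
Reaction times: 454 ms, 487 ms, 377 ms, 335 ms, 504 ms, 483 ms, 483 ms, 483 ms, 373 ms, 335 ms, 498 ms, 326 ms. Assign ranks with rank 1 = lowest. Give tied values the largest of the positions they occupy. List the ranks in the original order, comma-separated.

Sorted (ascending): 326, 335, 335, 373, 377, 454, 483, 483, 483, 487, 498, 504
The 2 values of 335 occupy positions 2–3 → each gets rank 3.
The 3 values of 483 occupy positions 7–9 → each gets rank 9.

6, 10, 5, 3, 12, 9, 9, 9, 4, 3, 11, 1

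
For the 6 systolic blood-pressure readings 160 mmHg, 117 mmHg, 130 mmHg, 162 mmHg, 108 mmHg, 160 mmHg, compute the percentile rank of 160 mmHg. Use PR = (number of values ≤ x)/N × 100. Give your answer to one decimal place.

83.3

N = 6.
Strictly below 160: 3. Equal to 160: 2.
PR = 5/6 × 100 = 83.3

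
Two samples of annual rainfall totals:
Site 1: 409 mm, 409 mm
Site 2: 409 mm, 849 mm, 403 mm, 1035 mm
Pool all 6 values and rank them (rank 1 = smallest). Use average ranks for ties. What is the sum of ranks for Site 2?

15

Sorted (ascending): 403, 409, 409, 409, 849, 1035
The 3 values of 409 occupy positions 2–4 → average rank 3.
Site 2 values → pooled ranks: 409→3, 849→5, 403→1, 1035→6
Rank sum = 3 + 5 + 1 + 6 = 15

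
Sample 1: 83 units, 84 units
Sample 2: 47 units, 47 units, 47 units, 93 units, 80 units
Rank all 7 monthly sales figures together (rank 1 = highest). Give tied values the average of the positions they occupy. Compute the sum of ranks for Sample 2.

23

Sorted (descending): 93, 84, 83, 80, 47, 47, 47
The 3 values of 47 occupy positions 5–7 → average rank 6.
Sample 2 values → pooled ranks: 47→6, 47→6, 47→6, 93→1, 80→4
Rank sum = 6 + 6 + 6 + 1 + 4 = 23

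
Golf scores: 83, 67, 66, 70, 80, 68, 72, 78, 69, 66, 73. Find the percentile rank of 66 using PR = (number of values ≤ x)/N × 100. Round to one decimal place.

N = 11.
Strictly below 66: 0. Equal to 66: 2.
PR = 2/11 × 100 = 18.2

18.2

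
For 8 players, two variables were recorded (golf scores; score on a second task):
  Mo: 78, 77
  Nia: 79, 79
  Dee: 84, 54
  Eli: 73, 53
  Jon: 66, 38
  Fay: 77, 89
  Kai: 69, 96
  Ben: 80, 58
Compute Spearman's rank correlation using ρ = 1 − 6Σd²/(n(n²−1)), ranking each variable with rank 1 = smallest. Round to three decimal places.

0.048

Ranks of variable 1: 5, 6, 8, 3, 1, 4, 2, 7
Ranks of variable 2: 5, 6, 3, 2, 1, 7, 8, 4
d = r₁ − r₂: 0, 0, 5, 1, 0, -3, -6, 3
d²: 0, 0, 25, 1, 0, 9, 36, 9; Σd² = 80
ρ = 1 − 6·80/(8·63) = 1 − 480/504 = 0.048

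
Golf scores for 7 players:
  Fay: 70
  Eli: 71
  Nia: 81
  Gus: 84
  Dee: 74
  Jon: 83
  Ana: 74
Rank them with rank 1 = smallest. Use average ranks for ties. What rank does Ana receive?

3.5

Sorted (ascending): 70, 71, 74, 74, 81, 83, 84
The 2 values of 74 occupy positions 3–4 → average rank (3+4)/2 = 3.5.
Ana has value 74 → rank 3.5.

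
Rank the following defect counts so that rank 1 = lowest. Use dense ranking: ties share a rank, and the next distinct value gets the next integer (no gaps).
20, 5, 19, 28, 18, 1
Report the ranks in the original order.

5, 2, 4, 6, 3, 1

Sorted (ascending): 1, 5, 18, 19, 20, 28
No ties — each value takes its position as its rank.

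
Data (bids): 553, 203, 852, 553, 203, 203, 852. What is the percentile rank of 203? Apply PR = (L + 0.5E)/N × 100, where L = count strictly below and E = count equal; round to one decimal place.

21.4

N = 7.
Strictly below 203: 0. Equal to 203: 3.
PR = (0 + 0.5·3)/7 × 100 = 21.4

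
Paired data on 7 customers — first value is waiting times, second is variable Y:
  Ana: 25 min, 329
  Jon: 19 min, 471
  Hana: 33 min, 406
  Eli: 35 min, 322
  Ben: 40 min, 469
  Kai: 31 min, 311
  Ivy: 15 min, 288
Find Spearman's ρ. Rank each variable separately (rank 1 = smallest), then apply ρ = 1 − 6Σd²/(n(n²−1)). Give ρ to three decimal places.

0.286

Ranks of variable 1: 3, 2, 5, 6, 7, 4, 1
Ranks of variable 2: 4, 7, 5, 3, 6, 2, 1
d = r₁ − r₂: -1, -5, 0, 3, 1, 2, 0
d²: 1, 25, 0, 9, 1, 4, 0; Σd² = 40
ρ = 1 − 6·40/(7·48) = 1 − 240/336 = 0.286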